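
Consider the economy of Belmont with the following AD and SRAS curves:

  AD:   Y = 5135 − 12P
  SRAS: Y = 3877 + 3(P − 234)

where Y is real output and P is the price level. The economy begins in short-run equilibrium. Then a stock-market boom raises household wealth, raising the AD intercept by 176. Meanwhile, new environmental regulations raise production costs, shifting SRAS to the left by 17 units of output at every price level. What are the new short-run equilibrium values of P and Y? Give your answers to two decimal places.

After both shocks: AD is Y = 5311 − 12P and SRAS is Y = 3158 + 3P.
Setting them equal: 2153 = 15P, so P = 143.53.
Substituting into AD, Y = 3588.60.

P = 143.53, Y = 3588.60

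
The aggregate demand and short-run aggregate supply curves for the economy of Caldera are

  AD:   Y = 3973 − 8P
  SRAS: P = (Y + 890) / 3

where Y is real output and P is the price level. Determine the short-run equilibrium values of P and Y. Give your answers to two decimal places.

P = 442.09, Y = 436.27

Rearrange SRAS to Y = 3P − 890.
Set AD = SRAS: 3973 − 8P = 3P − 890, so 4863 = 11P and P = 442.09.
Substituting into AD, Y = 3973 − 8P = 436.27.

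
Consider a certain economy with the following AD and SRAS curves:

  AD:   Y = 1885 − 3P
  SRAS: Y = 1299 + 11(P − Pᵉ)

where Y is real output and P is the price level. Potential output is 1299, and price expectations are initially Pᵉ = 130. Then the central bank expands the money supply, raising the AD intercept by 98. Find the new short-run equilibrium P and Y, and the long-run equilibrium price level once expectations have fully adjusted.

Short run: P = 151, Y = 1530. Long run: P = 228.

AD shifts right: new AD is Y = 1983 − 3P. With Pᵉ = 130, SRAS is Y = 11P − 131.
Short run: 1983 − 3P = 11P − 131 gives 2114 = 14P, so P = 151 and Y = 1983 − 3·151 = 1530.
Y = 1530 is above potential 1299; expectations adjust and SRAS shifts left until Y = 1299.
Long run: on the new AD curve, 1299 = 1983 − 3P gives P = 228.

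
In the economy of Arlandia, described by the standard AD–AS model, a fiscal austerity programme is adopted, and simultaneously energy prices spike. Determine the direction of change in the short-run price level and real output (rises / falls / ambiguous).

The first event is a negative demand shock: AD shifts left, which by itself pushes P down and Y down.
The second is an adverse supply shock: SRAS shifts left, which by itself pushes P up and Y down.
The two shocks push P in opposite directions, so the effect on P is ambiguous. Both shocks push Y down, so Y falls.

Price level: ambiguous; output: falls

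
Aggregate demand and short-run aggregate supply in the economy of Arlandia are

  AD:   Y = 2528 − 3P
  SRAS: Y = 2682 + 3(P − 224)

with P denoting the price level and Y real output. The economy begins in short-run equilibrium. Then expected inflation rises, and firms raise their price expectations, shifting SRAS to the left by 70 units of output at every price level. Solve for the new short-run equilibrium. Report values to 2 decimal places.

P = 98.00, Y = 2234.00

This is a negative supply shock: SRAS shifts left.
New SRAS: Y = 1940 + 3P.
Set AD = SRAS: 2528 − 3P = 1940 + 3P, so 588 = 6P and P = 98.00.
Substituting into AD, Y = 2234.00.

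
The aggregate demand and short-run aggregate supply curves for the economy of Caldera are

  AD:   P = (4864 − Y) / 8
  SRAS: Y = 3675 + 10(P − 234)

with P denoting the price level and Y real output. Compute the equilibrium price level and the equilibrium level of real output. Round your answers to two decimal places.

P = 196.06, Y = 3295.56

Write SRAS as Y = 3675 + 10P − 2340 = 1335 + 10P.
Rearrange AD to Y = 4864 − 8P.
Set AD = SRAS: 4864 − 8P = 1335 + 10P, so 3529 = 18P and P = 196.06.
Substituting into AD, Y = 4864 − 8P = 3295.56.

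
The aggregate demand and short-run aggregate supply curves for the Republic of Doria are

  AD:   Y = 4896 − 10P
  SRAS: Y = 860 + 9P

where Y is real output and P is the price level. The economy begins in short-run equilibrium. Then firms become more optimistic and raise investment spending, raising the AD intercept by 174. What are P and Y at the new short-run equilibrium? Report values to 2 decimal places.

This is a positive demand shock: AD shifts right.
New AD: Y = 5070 − 10P.
Set AD = SRAS: 5070 − 10P = 860 + 9P, so 4210 = 19P and P = 221.58.
Substituting into AD, Y = 2854.21.

P = 221.58, Y = 2854.21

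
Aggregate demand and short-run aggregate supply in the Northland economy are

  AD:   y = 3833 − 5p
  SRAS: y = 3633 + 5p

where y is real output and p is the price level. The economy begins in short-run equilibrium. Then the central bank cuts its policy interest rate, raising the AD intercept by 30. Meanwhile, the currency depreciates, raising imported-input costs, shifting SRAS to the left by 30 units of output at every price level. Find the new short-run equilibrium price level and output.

p = 26, y = 3733

After both shocks: AD is y = 3863 − 5p and SRAS is y = 3603 + 5p.
Setting them equal: 260 = 10p, so p = 26.
y = 3863 − 5·26 = 3733.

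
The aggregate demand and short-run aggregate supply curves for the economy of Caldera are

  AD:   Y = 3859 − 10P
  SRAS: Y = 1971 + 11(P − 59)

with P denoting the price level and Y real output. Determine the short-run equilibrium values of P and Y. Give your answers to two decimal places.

P = 120.81, Y = 2650.90

Write SRAS as Y = 1971 + 11P − 649 = 1322 + 11P.
Set AD = SRAS: 3859 − 10P = 1322 + 11P, so 2537 = 21P and P = 120.81.
Substituting into AD, Y = 3859 − 10P = 2650.90.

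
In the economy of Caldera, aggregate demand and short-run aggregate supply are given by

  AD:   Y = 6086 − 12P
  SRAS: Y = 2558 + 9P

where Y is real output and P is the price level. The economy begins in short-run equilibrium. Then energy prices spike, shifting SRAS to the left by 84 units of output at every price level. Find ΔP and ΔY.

ΔP = +4, ΔY = -48

This is a negative supply shock: SRAS shifts left.
New SRAS: Y = 2474 + 9P.
Set AD = SRAS: 6086 − 12P = 2474 + 9P, so 3612 = 21P and P = 172.
Y = 6086 − 12·172 = 4022.
Initially P = 168, Y = 4070, so ΔP = +4 and ΔY = -48.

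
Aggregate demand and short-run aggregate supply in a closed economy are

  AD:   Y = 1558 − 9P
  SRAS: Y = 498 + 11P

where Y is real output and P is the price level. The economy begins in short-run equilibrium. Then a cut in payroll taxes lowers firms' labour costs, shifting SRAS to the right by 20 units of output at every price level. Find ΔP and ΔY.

ΔP = -1, ΔY = +9

This is a positive supply shock: SRAS shifts right.
New SRAS: Y = 518 + 11P.
Set AD = SRAS: 1558 − 9P = 518 + 11P, so 1040 = 20P and P = 52.
Y = 1558 − 9·52 = 1090.
Initially P = 53, Y = 1081, so ΔP = -1 and ΔY = +9.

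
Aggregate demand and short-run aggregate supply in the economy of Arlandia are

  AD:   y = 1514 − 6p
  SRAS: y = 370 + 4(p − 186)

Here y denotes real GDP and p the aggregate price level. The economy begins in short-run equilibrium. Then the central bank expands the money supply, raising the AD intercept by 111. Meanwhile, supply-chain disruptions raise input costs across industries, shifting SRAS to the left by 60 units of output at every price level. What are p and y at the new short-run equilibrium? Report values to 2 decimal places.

After both shocks: AD is y = 1625 − 6p and SRAS is y = 4p − 434.
Setting them equal: 2059 = 10p, so p = 205.90.
Substituting into AD, y = 389.60.

p = 205.90, y = 389.60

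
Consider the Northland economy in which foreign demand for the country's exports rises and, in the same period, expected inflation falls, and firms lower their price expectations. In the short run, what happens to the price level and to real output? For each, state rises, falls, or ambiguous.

The first event is a positive demand shock: AD shifts right, which by itself pushes P up and Y up.
The second is a favourable supply shock: SRAS shifts right, which by itself pushes P down and Y up.
The two shocks push P in opposite directions, so the effect on P is ambiguous. Both shocks push Y up, so Y rises.

Price level: ambiguous; output: rises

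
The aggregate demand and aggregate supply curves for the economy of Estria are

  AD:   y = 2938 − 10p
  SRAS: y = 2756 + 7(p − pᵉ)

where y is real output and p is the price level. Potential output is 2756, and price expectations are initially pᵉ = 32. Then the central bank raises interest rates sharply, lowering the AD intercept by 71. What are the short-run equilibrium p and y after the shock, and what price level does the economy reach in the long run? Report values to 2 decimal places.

AD shifts left: new AD is y = 2867 − 10p. With pᵉ = 32, SRAS is y = 2532 + 7p.
Short run: 2867 − 10p = 2532 + 7p gives 335 = 17p, so p = 19.71 and y = 2867 − 10p = 2669.94.
y = 2669.94 is below potential 2756; expectations adjust and SRAS shifts right until y = 2756.
Long run: on the new AD curve, 2756 = 2867 − 10p gives p = 11.10.

Short run: p = 19.71, y = 2669.94. Long run: p = 11.10.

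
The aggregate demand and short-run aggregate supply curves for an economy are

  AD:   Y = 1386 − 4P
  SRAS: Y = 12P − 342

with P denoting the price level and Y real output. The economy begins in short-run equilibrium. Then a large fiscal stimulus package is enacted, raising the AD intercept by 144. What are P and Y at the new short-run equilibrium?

This is a positive demand shock: AD shifts right.
New AD: Y = 1530 − 4P.
Set AD = SRAS: 1530 − 4P = 12P − 342, so 1872 = 16P and P = 117.
Y = 1530 − 4·117 = 1062.

P = 117, Y = 1062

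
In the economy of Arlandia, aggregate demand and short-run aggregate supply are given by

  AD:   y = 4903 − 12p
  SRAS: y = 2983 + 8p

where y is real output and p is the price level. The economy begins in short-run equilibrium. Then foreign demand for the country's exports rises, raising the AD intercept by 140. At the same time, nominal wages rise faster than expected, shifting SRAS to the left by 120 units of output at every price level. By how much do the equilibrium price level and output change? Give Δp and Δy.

Δp = +13, Δy = -16

After both shocks: AD is y = 5043 − 12p and SRAS is y = 2863 + 8p.
Setting them equal: 2180 = 20p, so p = 109.
y = 5043 − 12·109 = 3735.
Initially p = 96, y = 3751, so Δp = +13 and Δy = -16.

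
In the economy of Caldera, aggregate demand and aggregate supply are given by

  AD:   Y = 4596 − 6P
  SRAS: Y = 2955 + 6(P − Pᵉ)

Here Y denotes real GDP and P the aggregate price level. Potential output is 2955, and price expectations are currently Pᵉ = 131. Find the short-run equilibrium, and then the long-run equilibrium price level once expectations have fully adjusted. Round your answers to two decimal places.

Short run: P = 202.25, Y = 3382.50. Long run: P = 273.50.

Short run: with Pᵉ = 131, SRAS is Y = 2169 + 6P. Setting AD = SRAS gives 2427 = 12P, so P = 202.25 and Y = 4596 − 6P = 3382.50.
Output 3382.50 is above potential 2955, so over time expected prices rise and SRAS shifts left until Y returns to 2955.
Long run: Y = 2955 on the AD curve gives 2955 = 4596 − 6P, so P = 273.50.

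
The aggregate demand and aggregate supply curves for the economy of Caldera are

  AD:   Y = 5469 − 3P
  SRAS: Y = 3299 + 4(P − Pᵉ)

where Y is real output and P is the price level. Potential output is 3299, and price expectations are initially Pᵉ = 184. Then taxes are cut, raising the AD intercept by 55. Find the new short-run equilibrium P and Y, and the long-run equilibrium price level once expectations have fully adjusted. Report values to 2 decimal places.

AD shifts right: new AD is Y = 5524 − 3P. With Pᵉ = 184, SRAS is Y = 2563 + 4P.
Short run: 5524 − 3P = 2563 + 4P gives 2961 = 7P, so P = 423.00 and Y = 5524 − 3P = 4255.00.
Y = 4255.00 is above potential 3299; expectations adjust and SRAS shifts left until Y = 3299.
Long run: on the new AD curve, 3299 = 5524 − 3P gives P = 741.67.

Short run: P = 423.00, Y = 4255.00. Long run: P = 741.67.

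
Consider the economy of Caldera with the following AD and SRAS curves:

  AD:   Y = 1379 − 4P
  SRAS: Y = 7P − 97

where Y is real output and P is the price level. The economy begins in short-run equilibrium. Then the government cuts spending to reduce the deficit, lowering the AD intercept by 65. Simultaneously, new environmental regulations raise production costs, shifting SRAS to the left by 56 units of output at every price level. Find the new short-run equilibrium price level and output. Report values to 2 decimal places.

P = 133.36, Y = 780.55

After both shocks: AD is Y = 1314 − 4P and SRAS is Y = 7P − 153.
Setting them equal: 1467 = 11P, so P = 133.36.
Substituting into AD, Y = 780.55.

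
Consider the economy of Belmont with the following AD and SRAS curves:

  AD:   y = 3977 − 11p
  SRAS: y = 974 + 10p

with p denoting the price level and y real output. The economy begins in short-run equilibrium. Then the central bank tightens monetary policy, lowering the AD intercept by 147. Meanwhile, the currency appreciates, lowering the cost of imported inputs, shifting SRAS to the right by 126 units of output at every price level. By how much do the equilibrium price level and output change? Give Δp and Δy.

After both shocks: AD is y = 3830 − 11p and SRAS is y = 1100 + 10p.
Setting them equal: 2730 = 21p, so p = 130.
y = 3830 − 11·130 = 2400.
Initially p = 143, y = 2404, so Δp = -13 and Δy = -4.

Δp = -13, Δy = -4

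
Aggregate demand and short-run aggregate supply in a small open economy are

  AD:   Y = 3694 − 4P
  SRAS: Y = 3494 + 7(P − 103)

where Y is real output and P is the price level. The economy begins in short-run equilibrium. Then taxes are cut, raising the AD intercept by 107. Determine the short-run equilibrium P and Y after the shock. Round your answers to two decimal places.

P = 93.45, Y = 3427.18

This is a positive demand shock: AD shifts right.
New AD: Y = 3801 − 4P.
SRAS can be written Y = 2773 + 7P.
Set AD = SRAS: 3801 − 4P = 2773 + 7P, so 1028 = 11P and P = 93.45.
Substituting into AD, Y = 3427.18.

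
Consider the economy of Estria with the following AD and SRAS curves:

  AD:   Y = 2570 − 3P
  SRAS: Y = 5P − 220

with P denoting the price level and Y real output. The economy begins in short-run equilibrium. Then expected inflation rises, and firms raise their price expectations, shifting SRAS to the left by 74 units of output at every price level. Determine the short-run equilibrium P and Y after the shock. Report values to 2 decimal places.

This is a negative supply shock: SRAS shifts left.
New SRAS: Y = 5P − 294.
Set AD = SRAS: 2570 − 3P = 5P − 294, so 2864 = 8P and P = 358.00.
Substituting into AD, Y = 1496.00.

P = 358.00, Y = 1496.00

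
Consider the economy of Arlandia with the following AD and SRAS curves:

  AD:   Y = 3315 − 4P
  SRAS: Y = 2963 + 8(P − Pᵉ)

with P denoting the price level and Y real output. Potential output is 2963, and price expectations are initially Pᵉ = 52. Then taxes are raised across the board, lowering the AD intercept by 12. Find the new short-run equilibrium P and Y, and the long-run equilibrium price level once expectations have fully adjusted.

Short run: P = 63, Y = 3051. Long run: P = 85.

AD shifts left: new AD is Y = 3303 − 4P. With Pᵉ = 52, SRAS is Y = 2547 + 8P.
Short run: 3303 − 4P = 2547 + 8P gives 756 = 12P, so P = 63 and Y = 3303 − 4·63 = 3051.
Y = 3051 is above potential 2963; expectations adjust and SRAS shifts left until Y = 2963.
Long run: on the new AD curve, 2963 = 3303 − 4P gives P = 85.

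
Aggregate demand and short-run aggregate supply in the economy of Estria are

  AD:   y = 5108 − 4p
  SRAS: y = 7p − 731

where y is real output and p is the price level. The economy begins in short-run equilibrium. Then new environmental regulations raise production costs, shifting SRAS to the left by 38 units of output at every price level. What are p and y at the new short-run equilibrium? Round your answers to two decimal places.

This is a negative supply shock: SRAS shifts left.
New SRAS: y = 7p − 769.
Set AD = SRAS: 5108 − 4p = 7p − 769, so 5877 = 11p and p = 534.27.
Substituting into AD, y = 2970.91.

p = 534.27, y = 2970.91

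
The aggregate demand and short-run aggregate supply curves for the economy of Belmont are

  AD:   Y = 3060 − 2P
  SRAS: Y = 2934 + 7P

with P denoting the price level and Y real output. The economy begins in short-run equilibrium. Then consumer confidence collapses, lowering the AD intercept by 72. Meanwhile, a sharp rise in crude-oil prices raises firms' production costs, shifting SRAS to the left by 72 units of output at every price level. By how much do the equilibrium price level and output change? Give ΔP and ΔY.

ΔP = +0, ΔY = -72

After both shocks: AD is Y = 2988 − 2P and SRAS is Y = 2862 + 7P.
Setting them equal: 126 = 9P, so P = 14.
Y = 2988 − 2·14 = 2960.
Initially P = 14, Y = 3032, so ΔP = +0 and ΔY = -72.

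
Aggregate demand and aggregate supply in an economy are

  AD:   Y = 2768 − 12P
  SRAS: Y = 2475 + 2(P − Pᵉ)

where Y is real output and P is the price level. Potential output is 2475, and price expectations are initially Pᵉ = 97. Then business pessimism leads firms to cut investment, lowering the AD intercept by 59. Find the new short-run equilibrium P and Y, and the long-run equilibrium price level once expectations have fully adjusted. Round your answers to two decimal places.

AD shifts left: new AD is Y = 2709 − 12P. With Pᵉ = 97, SRAS is Y = 2281 + 2P.
Short run: 2709 − 12P = 2281 + 2P gives 428 = 14P, so P = 30.57 and Y = 2709 − 12P = 2342.14.
Y = 2342.14 is below potential 2475; expectations adjust and SRAS shifts right until Y = 2475.
Long run: on the new AD curve, 2475 = 2709 − 12P gives P = 19.50.

Short run: P = 30.57, Y = 2342.14. Long run: P = 19.50.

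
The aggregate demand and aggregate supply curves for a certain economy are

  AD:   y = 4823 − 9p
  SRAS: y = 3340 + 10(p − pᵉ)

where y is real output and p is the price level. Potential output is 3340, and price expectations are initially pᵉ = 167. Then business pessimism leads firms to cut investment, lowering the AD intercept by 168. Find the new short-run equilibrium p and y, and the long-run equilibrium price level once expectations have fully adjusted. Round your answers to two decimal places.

Short run: p = 157.11, y = 3241.05. Long run: p = 146.11.

AD shifts left: new AD is y = 4655 − 9p. With pᵉ = 167, SRAS is y = 1670 + 10p.
Short run: 4655 − 9p = 1670 + 10p gives 2985 = 19p, so p = 157.11 and y = 4655 − 9p = 3241.05.
y = 3241.05 is below potential 3340; expectations adjust and SRAS shifts right until y = 3340.
Long run: on the new AD curve, 3340 = 4655 − 9p gives p = 146.11.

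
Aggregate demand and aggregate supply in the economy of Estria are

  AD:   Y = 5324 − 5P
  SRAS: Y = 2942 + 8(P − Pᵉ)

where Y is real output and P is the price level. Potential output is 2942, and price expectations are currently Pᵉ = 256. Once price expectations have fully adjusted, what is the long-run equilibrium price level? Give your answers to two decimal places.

Short run: with Pᵉ = 256, SRAS is Y = 894 + 8P. Setting AD = SRAS gives 4430 = 13P, so P = 340.77 and Y = 5324 − 5P = 3620.15.
Output 3620.15 is above potential 2942, so over time expected prices rise and SRAS shifts left until Y returns to 2942.
Long run: Y = 2942 on the AD curve gives 2942 = 5324 − 5P, so P = 476.40.

Long-run P = 476.40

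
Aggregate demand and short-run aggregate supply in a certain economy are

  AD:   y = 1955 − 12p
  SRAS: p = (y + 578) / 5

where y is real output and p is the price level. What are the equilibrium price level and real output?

p = 149, y = 167

Rearrange SRAS to y = 5p − 578.
Set AD = SRAS: 1955 − 12p = 5p − 578, so 2533 = 17p and p = 149.
Then y = 1955 − 12·149 = 167.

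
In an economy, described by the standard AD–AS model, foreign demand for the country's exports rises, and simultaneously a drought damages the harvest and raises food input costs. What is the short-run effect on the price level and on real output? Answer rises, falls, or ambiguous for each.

Price level: rises; output: ambiguous

The first event is a positive demand shock: AD shifts right, which by itself pushes P up and Y up.
The second is an adverse supply shock: SRAS shifts left, which by itself pushes P up and Y down.
Both shocks push P up, so P rises. The two shocks push Y in opposite directions, so the effect on Y is ambiguous.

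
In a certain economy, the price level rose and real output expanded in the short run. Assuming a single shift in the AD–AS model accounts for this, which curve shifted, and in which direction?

P rose and Y rose. An AD shift moves P and Y in the same direction; an SRAS shift moves them in opposite directions.
Here P and Y moved in the same direction, so the AD curve shifted.
Since Y rose, AD shifted right.

AD shifted right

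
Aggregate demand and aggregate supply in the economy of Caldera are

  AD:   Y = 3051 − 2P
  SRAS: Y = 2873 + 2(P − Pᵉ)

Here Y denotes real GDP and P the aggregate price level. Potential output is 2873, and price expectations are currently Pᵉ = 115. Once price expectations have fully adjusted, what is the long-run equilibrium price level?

Long-run P = 89

Short run: with Pᵉ = 115, SRAS is Y = 2643 + 2P. Setting AD = SRAS gives 408 = 4P, so P = 102 and Y = 3051 − 2·102 = 2847.
Output 2847 is below potential 2873, so over time expected prices fall and SRAS shifts right until Y returns to 2873.
Long run: Y = 2873 on the AD curve gives 2873 = 3051 − 2P, so P = 89.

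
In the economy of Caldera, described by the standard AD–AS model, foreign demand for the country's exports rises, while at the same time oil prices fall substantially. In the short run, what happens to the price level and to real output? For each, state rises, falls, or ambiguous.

Price level: ambiguous; output: rises

The first event is a positive demand shock: AD shifts right, which by itself pushes P up and Y up.
The second is a favourable supply shock: SRAS shifts right, which by itself pushes P down and Y up.
The two shocks push P in opposite directions, so the effect on P is ambiguous. Both shocks push Y up, so Y rises.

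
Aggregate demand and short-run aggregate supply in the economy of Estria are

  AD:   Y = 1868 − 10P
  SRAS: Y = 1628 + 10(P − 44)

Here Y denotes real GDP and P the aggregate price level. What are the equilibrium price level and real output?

Write SRAS as Y = 1628 + 10P − 440 = 1188 + 10P.
Set AD = SRAS: 1868 − 10P = 1188 + 10P, so 680 = 20P and P = 34.
Then Y = 1868 − 10·34 = 1528.

P = 34, Y = 1528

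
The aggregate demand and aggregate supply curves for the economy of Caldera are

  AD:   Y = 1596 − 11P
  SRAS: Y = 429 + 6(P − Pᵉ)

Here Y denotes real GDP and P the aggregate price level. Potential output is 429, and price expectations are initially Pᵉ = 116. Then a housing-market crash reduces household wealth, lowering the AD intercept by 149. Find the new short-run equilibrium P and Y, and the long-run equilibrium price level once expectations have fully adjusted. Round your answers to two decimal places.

AD shifts left: new AD is Y = 1447 − 11P. With Pᵉ = 116, SRAS is Y = 6P − 267.
Short run: 1447 − 11P = 6P − 267 gives 1714 = 17P, so P = 100.82 and Y = 1447 − 11P = 337.94.
Y = 337.94 is below potential 429; expectations adjust and SRAS shifts right until Y = 429.
Long run: on the new AD curve, 429 = 1447 − 11P gives P = 92.55.

Short run: P = 100.82, Y = 337.94. Long run: P = 92.55.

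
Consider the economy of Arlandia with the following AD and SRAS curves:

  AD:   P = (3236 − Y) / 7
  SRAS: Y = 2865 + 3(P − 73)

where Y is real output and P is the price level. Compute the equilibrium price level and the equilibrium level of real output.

Write SRAS as Y = 2865 + 3P − 219 = 2646 + 3P.
Rearrange AD to Y = 3236 − 7P.
Set AD = SRAS: 3236 − 7P = 2646 + 3P, so 590 = 10P and P = 59.
Then Y = 3236 − 7·59 = 2823.

P = 59, Y = 2823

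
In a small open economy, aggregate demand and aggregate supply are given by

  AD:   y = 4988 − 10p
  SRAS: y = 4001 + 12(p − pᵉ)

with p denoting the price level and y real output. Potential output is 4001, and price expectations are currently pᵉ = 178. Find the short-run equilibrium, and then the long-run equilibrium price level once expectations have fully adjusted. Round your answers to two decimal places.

Short run: p = 141.95, y = 3568.45. Long run: p = 98.70.

Short run: with pᵉ = 178, SRAS is y = 1865 + 12p. Setting AD = SRAS gives 3123 = 22p, so p = 141.95 and y = 4988 − 10p = 3568.45.
Output 3568.45 is below potential 4001, so over time expected prices fall and SRAS shifts right until y returns to 4001.
Long run: y = 4001 on the AD curve gives 4001 = 4988 − 10p, so p = 98.70.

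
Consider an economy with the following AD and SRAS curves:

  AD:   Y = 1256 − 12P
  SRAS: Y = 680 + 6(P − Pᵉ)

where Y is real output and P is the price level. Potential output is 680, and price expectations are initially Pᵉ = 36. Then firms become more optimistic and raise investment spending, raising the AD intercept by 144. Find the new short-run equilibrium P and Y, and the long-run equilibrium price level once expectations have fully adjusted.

AD shifts right: new AD is Y = 1400 − 12P. With Pᵉ = 36, SRAS is Y = 464 + 6P.
Short run: 1400 − 12P = 464 + 6P gives 936 = 18P, so P = 52 and Y = 1400 − 12·52 = 776.
Y = 776 is above potential 680; expectations adjust and SRAS shifts left until Y = 680.
Long run: on the new AD curve, 680 = 1400 − 12P gives P = 60.

Short run: P = 52, Y = 776. Long run: P = 60.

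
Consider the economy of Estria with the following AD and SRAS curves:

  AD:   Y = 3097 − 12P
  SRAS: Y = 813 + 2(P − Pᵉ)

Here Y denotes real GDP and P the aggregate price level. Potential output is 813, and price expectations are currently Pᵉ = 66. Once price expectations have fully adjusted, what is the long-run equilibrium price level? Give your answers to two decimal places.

Short run: with Pᵉ = 66, SRAS is Y = 681 + 2P. Setting AD = SRAS gives 2416 = 14P, so P = 172.57 and Y = 3097 − 12P = 1026.14.
Output 1026.14 is above potential 813, so over time expected prices rise and SRAS shifts left until Y returns to 813.
Long run: Y = 813 on the AD curve gives 813 = 3097 − 12P, so P = 190.33.

Long-run P = 190.33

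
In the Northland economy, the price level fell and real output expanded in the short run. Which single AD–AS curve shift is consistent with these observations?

P fell and Y rose. An AD shift moves P and Y in the same direction; an SRAS shift moves them in opposite directions.
Here P and Y moved in opposite directions, so the SRAS curve shifted.
Since Y rose, SRAS shifted right.

SRAS shifted right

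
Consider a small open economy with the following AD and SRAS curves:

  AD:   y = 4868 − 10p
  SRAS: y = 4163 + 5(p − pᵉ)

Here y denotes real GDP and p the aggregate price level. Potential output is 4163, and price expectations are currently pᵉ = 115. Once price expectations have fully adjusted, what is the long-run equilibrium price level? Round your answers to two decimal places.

Long-run p = 70.50

Short run: with pᵉ = 115, SRAS is y = 3588 + 5p. Setting AD = SRAS gives 1280 = 15p, so p = 85.33 and y = 4868 − 10p = 4014.67.
Output 4014.67 is below potential 4163, so over time expected prices fall and SRAS shifts right until y returns to 4163.
Long run: y = 4163 on the AD curve gives 4163 = 4868 − 10p, so p = 70.50.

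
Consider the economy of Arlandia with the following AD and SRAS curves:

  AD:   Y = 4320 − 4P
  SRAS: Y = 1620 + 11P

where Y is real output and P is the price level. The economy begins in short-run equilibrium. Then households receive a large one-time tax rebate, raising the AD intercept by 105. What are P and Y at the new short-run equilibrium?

P = 187, Y = 3677

This is a positive demand shock: AD shifts right.
New AD: Y = 4425 − 4P.
Set AD = SRAS: 4425 − 4P = 1620 + 11P, so 2805 = 15P and P = 187.
Y = 4425 − 4·187 = 3677.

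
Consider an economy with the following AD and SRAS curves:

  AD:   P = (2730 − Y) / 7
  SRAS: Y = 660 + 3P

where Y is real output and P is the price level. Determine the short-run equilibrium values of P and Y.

Rearrange AD to Y = 2730 − 7P.
Set AD = SRAS: 2730 − 7P = 660 + 3P, so 2070 = 10P and P = 207.
Then Y = 2730 − 7·207 = 1281.

P = 207, Y = 1281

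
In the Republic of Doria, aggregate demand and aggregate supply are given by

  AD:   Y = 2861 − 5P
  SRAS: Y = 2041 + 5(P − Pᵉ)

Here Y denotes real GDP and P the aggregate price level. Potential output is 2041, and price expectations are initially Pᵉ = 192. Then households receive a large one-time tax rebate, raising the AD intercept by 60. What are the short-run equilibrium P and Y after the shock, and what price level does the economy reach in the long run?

AD shifts right: new AD is Y = 2921 − 5P. With Pᵉ = 192, SRAS is Y = 1081 + 5P.
Short run: 2921 − 5P = 1081 + 5P gives 1840 = 10P, so P = 184 and Y = 2921 − 5·184 = 2001.
Y = 2001 is below potential 2041; expectations adjust and SRAS shifts right until Y = 2041.
Long run: on the new AD curve, 2041 = 2921 − 5P gives P = 176.

Short run: P = 184, Y = 2001. Long run: P = 176.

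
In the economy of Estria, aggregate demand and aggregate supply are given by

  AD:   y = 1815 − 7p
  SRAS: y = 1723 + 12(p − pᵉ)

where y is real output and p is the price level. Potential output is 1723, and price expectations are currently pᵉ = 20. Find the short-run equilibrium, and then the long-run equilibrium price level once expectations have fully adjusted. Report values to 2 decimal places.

Short run: p = 17.47, y = 1692.68. Long run: p = 13.14.

Short run: with pᵉ = 20, SRAS is y = 1483 + 12p. Setting AD = SRAS gives 332 = 19p, so p = 17.47 and y = 1815 − 7p = 1692.68.
Output 1692.68 is below potential 1723, so over time expected prices fall and SRAS shifts right until y returns to 1723.
Long run: y = 1723 on the AD curve gives 1723 = 1815 − 7p, so p = 13.14.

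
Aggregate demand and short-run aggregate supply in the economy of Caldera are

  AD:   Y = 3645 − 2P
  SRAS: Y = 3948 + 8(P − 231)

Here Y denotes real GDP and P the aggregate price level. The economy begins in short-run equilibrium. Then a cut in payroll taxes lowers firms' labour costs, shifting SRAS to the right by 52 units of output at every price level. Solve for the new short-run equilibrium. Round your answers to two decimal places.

P = 149.30, Y = 3346.40

This is a positive supply shock: SRAS shifts right.
New SRAS: Y = 2152 + 8P.
Set AD = SRAS: 3645 − 2P = 2152 + 8P, so 1493 = 10P and P = 149.30.
Substituting into AD, Y = 3346.40.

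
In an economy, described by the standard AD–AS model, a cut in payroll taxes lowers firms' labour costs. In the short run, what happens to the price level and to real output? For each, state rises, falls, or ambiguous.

Price level: falls; output: rises

This is a favourable supply shock: SRAS shifts right.
Moving along the downward-sloping AD curve, P falls and Y rises.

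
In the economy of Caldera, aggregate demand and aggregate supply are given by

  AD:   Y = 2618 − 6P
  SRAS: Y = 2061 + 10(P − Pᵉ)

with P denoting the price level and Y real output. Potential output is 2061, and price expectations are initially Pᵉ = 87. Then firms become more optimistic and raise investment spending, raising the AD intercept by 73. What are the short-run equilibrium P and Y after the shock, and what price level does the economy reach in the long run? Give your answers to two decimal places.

Short run: P = 93.75, Y = 2128.50. Long run: P = 105.00.

AD shifts right: new AD is Y = 2691 − 6P. With Pᵉ = 87, SRAS is Y = 1191 + 10P.
Short run: 2691 − 6P = 1191 + 10P gives 1500 = 16P, so P = 93.75 and Y = 2691 − 6P = 2128.50.
Y = 2128.50 is above potential 2061; expectations adjust and SRAS shifts left until Y = 2061.
Long run: on the new AD curve, 2061 = 2691 − 6P gives P = 105.00.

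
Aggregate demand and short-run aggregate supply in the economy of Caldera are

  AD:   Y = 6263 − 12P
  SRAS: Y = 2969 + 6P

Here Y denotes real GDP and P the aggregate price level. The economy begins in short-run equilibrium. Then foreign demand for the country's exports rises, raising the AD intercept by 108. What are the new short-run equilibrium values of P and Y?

This is a positive demand shock: AD shifts right.
New AD: Y = 6371 − 12P.
Set AD = SRAS: 6371 − 12P = 2969 + 6P, so 3402 = 18P and P = 189.
Y = 6371 − 12·189 = 4103.

P = 189, Y = 4103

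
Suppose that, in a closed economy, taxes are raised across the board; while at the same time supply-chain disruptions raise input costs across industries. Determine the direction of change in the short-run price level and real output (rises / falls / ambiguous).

The first event is a negative demand shock: AD shifts left, which by itself pushes P down and Y down.
The second is an adverse supply shock: SRAS shifts left, which by itself pushes P up and Y down.
The two shocks push P in opposite directions, so the effect on P is ambiguous. Both shocks push Y down, so Y falls.

Price level: ambiguous; output: falls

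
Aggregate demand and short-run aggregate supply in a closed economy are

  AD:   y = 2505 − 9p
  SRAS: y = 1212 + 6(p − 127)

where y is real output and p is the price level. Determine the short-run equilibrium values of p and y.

Write SRAS as y = 1212 + 6p − 762 = 450 + 6p.
Set AD = SRAS: 2505 − 9p = 450 + 6p, so 2055 = 15p and p = 137.
Then y = 2505 − 9·137 = 1272.

p = 137, y = 1272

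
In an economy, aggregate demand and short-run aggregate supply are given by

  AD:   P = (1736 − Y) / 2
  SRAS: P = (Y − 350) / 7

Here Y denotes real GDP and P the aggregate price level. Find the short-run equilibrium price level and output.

P = 154, Y = 1428

Rearrange AD to Y = 1736 − 2P.
Rearrange SRAS to Y = 350 + 7P.
Set AD = SRAS: 1736 − 2P = 350 + 7P, so 1386 = 9P and P = 154.
Then Y = 1736 − 2·154 = 1428.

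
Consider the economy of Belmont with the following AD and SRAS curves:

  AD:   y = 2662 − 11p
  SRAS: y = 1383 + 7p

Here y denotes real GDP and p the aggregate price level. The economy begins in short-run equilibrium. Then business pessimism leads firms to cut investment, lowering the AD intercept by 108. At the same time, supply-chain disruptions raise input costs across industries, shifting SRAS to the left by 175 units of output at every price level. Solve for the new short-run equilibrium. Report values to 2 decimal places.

After both shocks: AD is y = 2554 − 11p and SRAS is y = 1208 + 7p.
Setting them equal: 1346 = 18p, so p = 74.78.
Substituting into AD, y = 1731.44.

p = 74.78, y = 1731.44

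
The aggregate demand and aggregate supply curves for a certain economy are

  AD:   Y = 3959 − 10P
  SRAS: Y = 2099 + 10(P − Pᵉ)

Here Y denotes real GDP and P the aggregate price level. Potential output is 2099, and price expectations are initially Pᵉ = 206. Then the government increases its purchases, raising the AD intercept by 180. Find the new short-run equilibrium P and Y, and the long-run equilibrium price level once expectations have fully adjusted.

AD shifts right: new AD is Y = 4139 − 10P. With Pᵉ = 206, SRAS is Y = 39 + 10P.
Short run: 4139 − 10P = 39 + 10P gives 4100 = 20P, so P = 205 and Y = 4139 − 10·205 = 2089.
Y = 2089 is below potential 2099; expectations adjust and SRAS shifts right until Y = 2099.
Long run: on the new AD curve, 2099 = 4139 − 10P gives P = 204.

Short run: P = 205, Y = 2089. Long run: P = 204.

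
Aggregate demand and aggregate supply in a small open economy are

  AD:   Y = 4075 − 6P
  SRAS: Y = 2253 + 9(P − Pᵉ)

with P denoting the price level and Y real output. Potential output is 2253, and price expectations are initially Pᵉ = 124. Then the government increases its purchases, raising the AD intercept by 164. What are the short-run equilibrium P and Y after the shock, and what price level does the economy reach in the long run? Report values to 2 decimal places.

Short run: P = 206.80, Y = 2998.20. Long run: P = 331.00.

AD shifts right: new AD is Y = 4239 − 6P. With Pᵉ = 124, SRAS is Y = 1137 + 9P.
Short run: 4239 − 6P = 1137 + 9P gives 3102 = 15P, so P = 206.80 and Y = 4239 − 6P = 2998.20.
Y = 2998.20 is above potential 2253; expectations adjust and SRAS shifts left until Y = 2253.
Long run: on the new AD curve, 2253 = 4239 − 6P gives P = 331.00.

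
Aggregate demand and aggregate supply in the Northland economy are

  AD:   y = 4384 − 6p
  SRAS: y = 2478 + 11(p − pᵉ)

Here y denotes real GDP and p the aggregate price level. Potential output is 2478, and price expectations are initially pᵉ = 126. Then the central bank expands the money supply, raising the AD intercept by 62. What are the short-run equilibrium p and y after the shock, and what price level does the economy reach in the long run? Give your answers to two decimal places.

Short run: p = 197.29, y = 3262.24. Long run: p = 328.00.

AD shifts right: new AD is y = 4446 − 6p. With pᵉ = 126, SRAS is y = 1092 + 11p.
Short run: 4446 − 6p = 1092 + 11p gives 3354 = 17p, so p = 197.29 and y = 4446 − 6p = 3262.24.
y = 3262.24 is above potential 2478; expectations adjust and SRAS shifts left until y = 2478.
Long run: on the new AD curve, 2478 = 4446 − 6p gives p = 328.00.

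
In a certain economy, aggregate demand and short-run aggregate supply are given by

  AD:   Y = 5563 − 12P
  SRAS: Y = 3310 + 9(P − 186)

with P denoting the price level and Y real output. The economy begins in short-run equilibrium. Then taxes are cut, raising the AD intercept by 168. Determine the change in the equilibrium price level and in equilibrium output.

ΔP = +8, ΔY = +72

This is a positive demand shock: AD shifts right.
New AD: Y = 5731 − 12P.
SRAS can be written Y = 1636 + 9P.
Set AD = SRAS: 5731 − 12P = 1636 + 9P, so 4095 = 21P and P = 195.
Y = 5731 − 12·195 = 3391.
Initially P = 187, Y = 3319, so ΔP = +8 and ΔY = +72.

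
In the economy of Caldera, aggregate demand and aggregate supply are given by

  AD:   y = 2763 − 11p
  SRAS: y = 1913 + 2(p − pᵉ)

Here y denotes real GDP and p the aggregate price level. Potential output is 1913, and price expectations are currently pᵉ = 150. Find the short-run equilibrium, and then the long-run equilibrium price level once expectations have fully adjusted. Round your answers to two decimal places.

Short run: p = 88.46, y = 1789.92. Long run: p = 77.27.

Short run: with pᵉ = 150, SRAS is y = 1613 + 2p. Setting AD = SRAS gives 1150 = 13p, so p = 88.46 and y = 2763 − 11p = 1789.92.
Output 1789.92 is below potential 1913, so over time expected prices fall and SRAS shifts right until y returns to 1913.
Long run: y = 1913 on the AD curve gives 1913 = 2763 − 11p, so p = 77.27.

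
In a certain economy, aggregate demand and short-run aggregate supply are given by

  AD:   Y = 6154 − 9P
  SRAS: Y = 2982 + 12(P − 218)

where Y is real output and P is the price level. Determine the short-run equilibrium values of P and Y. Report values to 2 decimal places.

Write SRAS as Y = 2982 + 12P − 2616 = 366 + 12P.
Set AD = SRAS: 6154 − 9P = 366 + 12P, so 5788 = 21P and P = 275.62.
Substituting into AD, Y = 6154 − 9P = 3673.43.

P = 275.62, Y = 3673.43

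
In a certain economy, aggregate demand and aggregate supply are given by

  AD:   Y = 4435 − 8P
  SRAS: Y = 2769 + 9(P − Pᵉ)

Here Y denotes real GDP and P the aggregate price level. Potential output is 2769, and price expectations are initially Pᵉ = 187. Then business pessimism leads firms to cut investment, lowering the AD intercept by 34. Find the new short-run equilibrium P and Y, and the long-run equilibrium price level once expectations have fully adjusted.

Short run: P = 195, Y = 2841. Long run: P = 204.

AD shifts left: new AD is Y = 4401 − 8P. With Pᵉ = 187, SRAS is Y = 1086 + 9P.
Short run: 4401 − 8P = 1086 + 9P gives 3315 = 17P, so P = 195 and Y = 4401 − 8·195 = 2841.
Y = 2841 is above potential 2769; expectations adjust and SRAS shifts left until Y = 2769.
Long run: on the new AD curve, 2769 = 4401 − 8P gives P = 204.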